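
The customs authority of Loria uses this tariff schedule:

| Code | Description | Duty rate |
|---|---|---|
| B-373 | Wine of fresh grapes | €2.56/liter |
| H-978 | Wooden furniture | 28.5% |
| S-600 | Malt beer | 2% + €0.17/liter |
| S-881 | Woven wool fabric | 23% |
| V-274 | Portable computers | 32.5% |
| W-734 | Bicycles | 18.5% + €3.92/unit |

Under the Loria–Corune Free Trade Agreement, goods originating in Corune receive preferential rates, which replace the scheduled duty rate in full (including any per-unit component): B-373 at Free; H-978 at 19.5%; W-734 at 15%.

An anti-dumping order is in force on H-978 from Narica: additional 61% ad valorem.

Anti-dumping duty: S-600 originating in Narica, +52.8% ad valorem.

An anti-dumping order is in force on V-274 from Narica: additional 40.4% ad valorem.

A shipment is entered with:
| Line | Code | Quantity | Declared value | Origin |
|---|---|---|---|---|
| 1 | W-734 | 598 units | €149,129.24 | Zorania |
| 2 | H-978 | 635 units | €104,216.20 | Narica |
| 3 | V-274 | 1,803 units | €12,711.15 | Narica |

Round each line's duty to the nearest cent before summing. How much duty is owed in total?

Line 1 (W-734, Zorania, 598 units, €149,129.24):
Base rate for W-734 is 18.5% + €3.92/unit.
W-734 has an FTA preferential rate, but origin Zorania is not Corune; base rate stands.
Duty = €149,129.24 × 18.5% + 598 × €3.92 = €29,933.07.
Line 2 (H-978, Narica, 635 units, €104,216.20):
Base rate for H-978 is 28.5%.
H-978 has an FTA preferential rate, but origin Narica is not Corune; base rate stands.
Additional duty on H-978 from Narica: +61%. Applied ad valorem rate: 28.5% + 61% = 89.5%.
Duty = €104,216.20 × 89.5% = €93,273.50.
Line 3 (V-274, Narica, 1,803 units, €12,711.15):
Base rate for V-274 is 32.5%.
Additional duty on V-274 from Narica: +40.4%. Applied ad valorem rate: 32.5% + 40.4% = 72.9%.
Duty = €12,711.15 × 72.9% = €9,266.43.
Total = €29,933.07 + €93,273.50 + €9,266.43 = €132,473.00.

€132,473.00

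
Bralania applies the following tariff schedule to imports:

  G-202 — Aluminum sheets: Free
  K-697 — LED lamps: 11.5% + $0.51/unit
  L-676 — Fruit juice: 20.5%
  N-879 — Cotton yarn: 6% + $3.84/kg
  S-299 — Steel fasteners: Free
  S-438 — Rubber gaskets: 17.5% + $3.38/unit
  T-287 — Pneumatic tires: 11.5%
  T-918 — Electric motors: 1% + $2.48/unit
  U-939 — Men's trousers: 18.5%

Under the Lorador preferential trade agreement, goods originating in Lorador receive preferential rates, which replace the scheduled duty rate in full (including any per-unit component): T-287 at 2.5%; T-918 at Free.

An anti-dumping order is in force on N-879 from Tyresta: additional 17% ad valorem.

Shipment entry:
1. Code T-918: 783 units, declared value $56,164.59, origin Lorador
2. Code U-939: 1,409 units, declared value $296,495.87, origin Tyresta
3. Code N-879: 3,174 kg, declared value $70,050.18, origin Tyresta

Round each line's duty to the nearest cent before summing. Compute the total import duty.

$83,151.44

Line 1 (T-918, Lorador, 783 units, $56,164.59):
Base rate for T-918 is 1% + $2.48/unit.
Origin Lorador qualifies under the Bralania–Lorador agreement and T-918 is covered: preferential rate Free applies instead.
Duty = $56,164.59 × 0% = $0.00.
Line 2 (U-939, Tyresta, 1,409 units, $296,495.87):
Base rate for U-939 is 18.5%.
Duty = $296,495.87 × 18.5% = $54,851.74.
Line 3 (N-879, Tyresta, 3,174 kg, $70,050.18):
Base rate for N-879 is 6% + $3.84/kg.
Additional duty on N-879 from Tyresta: +17%. Applied ad valorem rate: 6% + 17% = 23%.
Duty = $70,050.18 × 23% + 3,174 × $3.84 = $28,299.70.
Total = $0.00 + $54,851.74 + $28,299.70 = $83,151.44.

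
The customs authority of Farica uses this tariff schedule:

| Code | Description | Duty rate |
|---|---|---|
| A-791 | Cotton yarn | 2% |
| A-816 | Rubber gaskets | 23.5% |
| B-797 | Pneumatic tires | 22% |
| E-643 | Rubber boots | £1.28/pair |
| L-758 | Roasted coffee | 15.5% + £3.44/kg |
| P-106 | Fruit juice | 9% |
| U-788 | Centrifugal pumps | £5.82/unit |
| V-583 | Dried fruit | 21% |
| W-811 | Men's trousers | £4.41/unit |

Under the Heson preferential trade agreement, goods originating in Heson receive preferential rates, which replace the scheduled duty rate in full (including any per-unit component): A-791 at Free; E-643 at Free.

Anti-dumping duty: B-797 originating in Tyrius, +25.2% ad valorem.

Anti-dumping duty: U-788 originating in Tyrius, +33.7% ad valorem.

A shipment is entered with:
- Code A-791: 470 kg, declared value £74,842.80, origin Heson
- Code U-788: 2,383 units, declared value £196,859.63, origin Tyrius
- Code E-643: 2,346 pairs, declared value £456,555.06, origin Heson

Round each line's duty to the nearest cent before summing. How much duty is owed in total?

£80,210.76

Line 1 (A-791, Heson, 470 kg, £74,842.80):
Base rate for A-791 is 2%.
Origin Heson qualifies under the Farica–Heson agreement and A-791 is covered: preferential rate Free applies instead.
Duty = £74,842.80 × 0% = £0.00.
Line 2 (U-788, Tyrius, 2,383 units, £196,859.63):
Base rate for U-788 is £5.82/unit.
Additional duty on U-788 from Tyrius: +33.7% ad valorem. Applied ad valorem rate = 33.7%.
Duty = £196,859.63 × 33.7% + 2,383 × £5.82 = £80,210.76.
Line 3 (E-643, Heson, 2,346 pairs, £456,555.06):
Base rate for E-643 is £1.28/pair.
Origin Heson qualifies under the Farica–Heson agreement and E-643 is covered: preferential rate Free applies instead.
Duty = £456,555.06 × 0% = £0.00.
Total = £0.00 + £80,210.76 + £0.00 = £80,210.76.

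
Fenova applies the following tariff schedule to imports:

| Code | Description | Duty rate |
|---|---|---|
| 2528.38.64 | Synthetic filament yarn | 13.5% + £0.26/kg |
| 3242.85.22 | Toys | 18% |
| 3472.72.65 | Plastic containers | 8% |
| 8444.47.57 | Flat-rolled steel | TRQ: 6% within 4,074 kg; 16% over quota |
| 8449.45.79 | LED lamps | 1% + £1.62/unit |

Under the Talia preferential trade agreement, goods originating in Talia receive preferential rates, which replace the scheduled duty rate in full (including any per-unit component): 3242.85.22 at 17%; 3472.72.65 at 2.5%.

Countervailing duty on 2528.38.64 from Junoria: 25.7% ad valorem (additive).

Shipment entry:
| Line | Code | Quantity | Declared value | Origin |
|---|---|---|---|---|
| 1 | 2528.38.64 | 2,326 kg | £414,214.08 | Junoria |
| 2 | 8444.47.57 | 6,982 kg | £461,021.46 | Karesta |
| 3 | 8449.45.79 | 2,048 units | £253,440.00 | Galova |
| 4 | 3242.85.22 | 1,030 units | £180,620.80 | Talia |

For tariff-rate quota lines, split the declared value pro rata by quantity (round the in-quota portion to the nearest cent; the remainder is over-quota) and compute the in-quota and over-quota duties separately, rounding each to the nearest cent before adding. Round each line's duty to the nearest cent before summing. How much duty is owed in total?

£246,397.19

Line 1 (2528.38.64, Junoria, 2,326 kg, £414,214.08):
Base rate for 2528.38.64 is 13.5% + £0.26/kg.
Additional duty on 2528.38.64 from Junoria: +25.7%. Applied ad valorem rate: 13.5% + 25.7% = 39.2%.
Duty = £414,214.08 × 39.2% + 2,326 × £0.26 = £162,976.68.
Line 2 (8444.47.57, Karesta, 6,982 kg, £461,021.46):
Code 8444.47.57 is under a tariff-rate quota (threshold 4,074 kg). In-quota: 4,074 kg at 6%; over-quota: 2,908 kg at 16%.
Pro-rata value split: in-quota = £461,021.46 × 4,074/6,982 = £269,006.22; over-quota = £461,021.46 − £269,006.22 = £192,015.24.
In-quota duty = £269,006.22 × 6% = £16,140.37. Over-quota duty = £192,015.24 × 16% = £30,722.44.
Line duty = £16,140.37 + £30,722.44 = £46,862.81.
Line 3 (8449.45.79, Galova, 2,048 units, £253,440.00):
Base rate for 8449.45.79 is 1% + £1.62/unit.
Duty = £253,440.00 × 1% + 2,048 × £1.62 = £5,852.16.
Line 4 (3242.85.22, Talia, 1,030 units, £180,620.80):
Base rate for 3242.85.22 is 18%.
Origin Talia qualifies under the Fenova–Talia agreement and 3242.85.22 is covered: preferential rate 17% applies instead.
Duty = £180,620.80 × 17% = £30,705.54.
Total = £162,976.68 + £46,862.81 + £5,852.16 + £30,705.54 = £246,397.19.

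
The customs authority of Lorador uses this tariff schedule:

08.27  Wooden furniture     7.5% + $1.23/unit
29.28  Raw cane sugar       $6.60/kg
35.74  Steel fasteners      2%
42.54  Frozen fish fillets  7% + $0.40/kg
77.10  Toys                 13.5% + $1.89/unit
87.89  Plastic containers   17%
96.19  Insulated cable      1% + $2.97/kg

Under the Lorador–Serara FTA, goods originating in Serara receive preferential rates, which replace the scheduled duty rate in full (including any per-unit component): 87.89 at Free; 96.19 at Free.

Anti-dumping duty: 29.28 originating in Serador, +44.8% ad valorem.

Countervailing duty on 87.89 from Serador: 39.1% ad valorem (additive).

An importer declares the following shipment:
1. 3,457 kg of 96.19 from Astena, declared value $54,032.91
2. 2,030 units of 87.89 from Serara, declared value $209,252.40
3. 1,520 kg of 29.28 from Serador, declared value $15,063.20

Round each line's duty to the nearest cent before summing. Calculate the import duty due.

Line 1 (96.19, Astena, 3,457 kg, $54,032.91):
Base rate for 96.19 is 1% + $2.97/kg.
96.19 has an FTA preferential rate, but origin Astena is not Serara; base rate stands.
Duty = $54,032.91 × 1% + 3,457 × $2.97 = $10,807.62.
Line 2 (87.89, Serara, 2,030 units, $209,252.40):
Base rate for 87.89 is 17%.
Origin Serara qualifies under the Lorador–Serara agreement and 87.89 is covered: preferential rate Free applies instead.
The additional-duty order on 87.89 targets Serador, not Serara; it does not apply.
Duty = $209,252.40 × 0% = $0.00.
Line 3 (29.28, Serador, 1,520 kg, $15,063.20):
Base rate for 29.28 is $6.60/kg.
Additional duty on 29.28 from Serador: +44.8% ad valorem. Applied ad valorem rate = 44.8%.
Duty = $15,063.20 × 44.8% + 1,520 × $6.60 = $16,780.31.
Total = $10,807.62 + $0.00 + $16,780.31 = $27,587.93.

$27,587.93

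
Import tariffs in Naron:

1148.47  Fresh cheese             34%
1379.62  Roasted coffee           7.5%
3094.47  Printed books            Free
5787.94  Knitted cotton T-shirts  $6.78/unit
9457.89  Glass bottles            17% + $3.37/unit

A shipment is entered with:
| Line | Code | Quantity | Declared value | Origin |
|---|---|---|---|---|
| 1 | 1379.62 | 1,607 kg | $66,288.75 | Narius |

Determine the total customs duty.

$4,971.66

Line 1 (1379.62, Narius, 1,607 kg, $66,288.75):
Base rate for 1379.62 is 7.5%.
Duty = $66,288.75 × 7.5% = $4,971.66.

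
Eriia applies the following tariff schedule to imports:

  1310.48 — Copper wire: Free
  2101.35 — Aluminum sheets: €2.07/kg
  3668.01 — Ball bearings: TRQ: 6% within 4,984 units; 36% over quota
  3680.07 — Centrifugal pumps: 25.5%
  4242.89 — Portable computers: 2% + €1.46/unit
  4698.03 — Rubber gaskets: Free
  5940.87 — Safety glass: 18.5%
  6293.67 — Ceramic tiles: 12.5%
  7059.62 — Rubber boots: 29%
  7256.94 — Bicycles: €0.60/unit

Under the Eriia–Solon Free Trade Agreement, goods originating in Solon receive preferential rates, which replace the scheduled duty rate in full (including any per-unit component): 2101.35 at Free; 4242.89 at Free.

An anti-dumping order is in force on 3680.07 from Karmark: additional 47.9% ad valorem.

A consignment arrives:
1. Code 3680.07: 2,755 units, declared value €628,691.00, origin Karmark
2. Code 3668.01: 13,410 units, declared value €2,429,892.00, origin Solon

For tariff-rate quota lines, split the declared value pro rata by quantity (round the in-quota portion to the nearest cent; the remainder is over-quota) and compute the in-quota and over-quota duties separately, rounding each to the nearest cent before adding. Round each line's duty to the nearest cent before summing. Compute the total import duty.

€1,065,290.07

Line 1 (3680.07, Karmark, 2,755 units, €628,691.00):
Base rate for 3680.07 is 25.5%.
Additional duty on 3680.07 from Karmark: +47.9%. Applied ad valorem rate: 25.5% + 47.9% = 73.4%.
Duty = €628,691.00 × 73.4% = €461,459.19.
Line 2 (3668.01, Solon, 13,410 units, €2,429,892.00):
Code 3668.01 is under a tariff-rate quota (threshold 4,984 units). In-quota: 4,984 units at 6%; over-quota: 8,426 units at 36%.
Pro-rata value split: in-quota = €2,429,892.00 × 4,984/13,410 = €903,100.80; over-quota = €2,429,892.00 − €903,100.80 = €1,526,791.20.
In-quota duty = €903,100.80 × 6% = €54,186.05. Over-quota duty = €1,526,791.20 × 36% = €549,644.83.
Line duty = €54,186.05 + €549,644.83 = €603,830.88.
Total = €461,459.19 + €603,830.88 = €1,065,290.07.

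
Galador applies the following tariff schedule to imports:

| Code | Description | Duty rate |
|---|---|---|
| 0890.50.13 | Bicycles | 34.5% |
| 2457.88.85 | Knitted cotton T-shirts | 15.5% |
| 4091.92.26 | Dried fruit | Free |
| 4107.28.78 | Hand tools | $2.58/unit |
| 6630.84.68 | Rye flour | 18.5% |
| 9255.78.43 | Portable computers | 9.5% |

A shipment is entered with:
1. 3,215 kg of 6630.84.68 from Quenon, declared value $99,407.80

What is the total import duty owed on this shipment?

Line 1 (6630.84.68, Quenon, 3,215 kg, $99,407.80):
Base rate for 6630.84.68 is 18.5%.
Duty = $99,407.80 × 18.5% = $18,390.44.

$18,390.44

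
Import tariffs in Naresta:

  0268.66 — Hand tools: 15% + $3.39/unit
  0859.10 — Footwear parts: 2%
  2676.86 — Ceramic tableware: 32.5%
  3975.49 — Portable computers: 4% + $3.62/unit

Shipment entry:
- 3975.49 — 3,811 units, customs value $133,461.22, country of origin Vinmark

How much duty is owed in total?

$19,134.27

Line 1 (3975.49, Vinmark, 3,811 units, $133,461.22):
Base rate for 3975.49 is 4% + $3.62/unit.
Duty = $133,461.22 × 4% + 3,811 × $3.62 = $19,134.27.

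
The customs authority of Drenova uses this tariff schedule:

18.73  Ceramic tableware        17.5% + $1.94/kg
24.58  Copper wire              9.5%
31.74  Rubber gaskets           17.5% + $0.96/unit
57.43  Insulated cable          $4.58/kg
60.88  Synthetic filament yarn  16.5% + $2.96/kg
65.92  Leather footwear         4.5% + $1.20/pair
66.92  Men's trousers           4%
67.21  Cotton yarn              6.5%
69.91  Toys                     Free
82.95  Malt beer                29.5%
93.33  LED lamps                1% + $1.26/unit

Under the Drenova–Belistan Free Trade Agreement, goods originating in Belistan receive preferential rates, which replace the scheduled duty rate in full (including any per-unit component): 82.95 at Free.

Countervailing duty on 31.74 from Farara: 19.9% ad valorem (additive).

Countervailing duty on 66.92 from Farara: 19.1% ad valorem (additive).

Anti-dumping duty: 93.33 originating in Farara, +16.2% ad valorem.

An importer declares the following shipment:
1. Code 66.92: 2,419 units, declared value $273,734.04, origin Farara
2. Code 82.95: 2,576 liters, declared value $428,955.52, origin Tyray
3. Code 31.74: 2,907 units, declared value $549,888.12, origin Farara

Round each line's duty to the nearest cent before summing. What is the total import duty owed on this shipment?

Line 1 (66.92, Farara, 2,419 units, $273,734.04):
Base rate for 66.92 is 4%.
Additional duty on 66.92 from Farara: +19.1%. Applied ad valorem rate: 4% + 19.1% = 23.1%.
Duty = $273,734.04 × 23.1% = $63,232.56.
Line 2 (82.95, Tyray, 2,576 liters, $428,955.52):
Base rate for 82.95 is 29.5%.
82.95 has an FTA preferential rate, but origin Tyray is not Belistan; base rate stands.
Duty = $428,955.52 × 29.5% = $126,541.88.
Line 3 (31.74, Farara, 2,907 units, $549,888.12):
Base rate for 31.74 is 17.5% + $0.96/unit.
Additional duty on 31.74 from Farara: +19.9%. Applied ad valorem rate: 17.5% + 19.9% = 37.4%.
Duty = $549,888.12 × 37.4% + 2,907 × $0.96 = $208,448.88.
Total = $63,232.56 + $126,541.88 + $208,448.88 = $398,223.32.

$398,223.32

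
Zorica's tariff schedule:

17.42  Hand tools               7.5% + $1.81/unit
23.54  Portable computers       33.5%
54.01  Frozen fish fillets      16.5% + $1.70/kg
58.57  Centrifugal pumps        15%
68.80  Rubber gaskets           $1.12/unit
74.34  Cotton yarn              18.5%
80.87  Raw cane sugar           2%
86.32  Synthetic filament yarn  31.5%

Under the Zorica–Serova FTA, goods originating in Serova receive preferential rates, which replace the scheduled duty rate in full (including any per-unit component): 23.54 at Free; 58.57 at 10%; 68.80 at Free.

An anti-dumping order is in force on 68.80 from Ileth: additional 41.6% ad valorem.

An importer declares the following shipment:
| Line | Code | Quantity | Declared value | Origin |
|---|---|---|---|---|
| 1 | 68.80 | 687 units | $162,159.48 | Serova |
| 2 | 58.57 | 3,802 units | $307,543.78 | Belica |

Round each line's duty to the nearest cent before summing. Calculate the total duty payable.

Line 1 (68.80, Serova, 687 units, $162,159.48):
Base rate for 68.80 is $1.12/unit.
Origin Serova qualifies under the Zorica–Serova agreement and 68.80 is covered: preferential rate Free applies instead.
The additional-duty order on 68.80 targets Ileth, not Serova; it does not apply.
Duty = $162,159.48 × 0% = $0.00.
Line 2 (58.57, Belica, 3,802 units, $307,543.78):
Base rate for 58.57 is 15%.
58.57 has an FTA preferential rate, but origin Belica is not Serova; base rate stands.
Duty = $307,543.78 × 15% = $46,131.57.
Total = $0.00 + $46,131.57 = $46,131.57.

$46,131.57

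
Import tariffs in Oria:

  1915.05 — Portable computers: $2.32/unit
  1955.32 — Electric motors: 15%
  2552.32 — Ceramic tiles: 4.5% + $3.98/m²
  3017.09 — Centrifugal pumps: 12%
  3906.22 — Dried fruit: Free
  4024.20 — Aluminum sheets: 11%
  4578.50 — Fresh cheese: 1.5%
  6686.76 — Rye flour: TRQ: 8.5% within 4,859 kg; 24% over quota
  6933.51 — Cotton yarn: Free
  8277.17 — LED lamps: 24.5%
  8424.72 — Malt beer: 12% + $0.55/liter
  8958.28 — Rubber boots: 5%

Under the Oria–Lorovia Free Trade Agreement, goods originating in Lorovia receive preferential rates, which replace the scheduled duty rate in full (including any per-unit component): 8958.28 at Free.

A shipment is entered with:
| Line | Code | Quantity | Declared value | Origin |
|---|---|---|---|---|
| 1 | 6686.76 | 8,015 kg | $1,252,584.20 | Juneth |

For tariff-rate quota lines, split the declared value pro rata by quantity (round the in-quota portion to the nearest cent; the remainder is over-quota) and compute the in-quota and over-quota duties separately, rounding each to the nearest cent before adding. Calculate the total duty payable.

$182,918.70

Line 1 (6686.76, Juneth, 8,015 kg, $1,252,584.20):
Code 6686.76 is under a tariff-rate quota (threshold 4,859 kg). In-quota: 4,859 kg at 8.5%; over-quota: 3,156 kg at 24%.
Pro-rata value split: in-quota = $1,252,584.20 × 4,859/8,015 = $759,364.52; over-quota = $1,252,584.20 − $759,364.52 = $493,219.68.
In-quota duty = $759,364.52 × 8.5% = $64,545.98. Over-quota duty = $493,219.68 × 24% = $118,372.72.
Line duty = $64,545.98 + $118,372.72 = $182,918.70.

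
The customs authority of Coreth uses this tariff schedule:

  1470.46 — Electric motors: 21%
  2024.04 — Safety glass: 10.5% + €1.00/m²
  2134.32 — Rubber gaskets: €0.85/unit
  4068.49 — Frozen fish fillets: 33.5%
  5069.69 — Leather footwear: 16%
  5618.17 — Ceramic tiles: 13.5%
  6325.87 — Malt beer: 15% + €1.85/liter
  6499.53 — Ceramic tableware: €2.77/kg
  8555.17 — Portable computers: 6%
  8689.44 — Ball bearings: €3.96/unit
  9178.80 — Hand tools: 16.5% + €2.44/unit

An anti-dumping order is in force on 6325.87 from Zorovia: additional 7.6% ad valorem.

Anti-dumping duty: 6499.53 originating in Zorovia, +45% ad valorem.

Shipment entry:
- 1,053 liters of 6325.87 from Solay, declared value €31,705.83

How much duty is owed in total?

Line 1 (6325.87, Solay, 1,053 liters, €31,705.83):
Base rate for 6325.87 is 15% + €1.85/liter.
The additional-duty order on 6325.87 targets Zorovia, not Solay; it does not apply.
Duty = €31,705.83 × 15% + 1,053 × €1.85 = €6,703.92.

€6,703.92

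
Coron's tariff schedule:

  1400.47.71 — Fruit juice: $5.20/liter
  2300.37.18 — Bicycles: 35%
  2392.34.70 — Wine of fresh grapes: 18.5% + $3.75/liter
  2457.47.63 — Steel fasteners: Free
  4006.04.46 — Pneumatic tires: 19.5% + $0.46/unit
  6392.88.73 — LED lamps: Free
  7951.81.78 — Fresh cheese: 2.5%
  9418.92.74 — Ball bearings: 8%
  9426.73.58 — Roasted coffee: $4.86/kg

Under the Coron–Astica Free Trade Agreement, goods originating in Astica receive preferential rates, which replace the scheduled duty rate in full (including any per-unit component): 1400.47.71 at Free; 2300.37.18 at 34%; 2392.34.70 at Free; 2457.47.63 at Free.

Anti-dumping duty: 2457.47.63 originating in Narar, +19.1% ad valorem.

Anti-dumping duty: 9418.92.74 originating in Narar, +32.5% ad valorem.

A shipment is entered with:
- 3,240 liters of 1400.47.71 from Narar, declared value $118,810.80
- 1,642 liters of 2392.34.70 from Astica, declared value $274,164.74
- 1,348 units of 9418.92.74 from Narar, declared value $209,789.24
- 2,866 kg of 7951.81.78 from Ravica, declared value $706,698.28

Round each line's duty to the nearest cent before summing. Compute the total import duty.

$119,480.10

Line 1 (1400.47.71, Narar, 3,240 liters, $118,810.80):
Base rate for 1400.47.71 is $5.20/liter.
1400.47.71 has an FTA preferential rate, but origin Narar is not Astica; base rate stands.
Duty = 3,240 × $5.20 = $16,848.00.
Line 2 (2392.34.70, Astica, 1,642 liters, $274,164.74):
Base rate for 2392.34.70 is 18.5% + $3.75/liter.
Origin Astica qualifies under the Coron–Astica agreement and 2392.34.70 is covered: preferential rate Free applies instead.
Duty = $274,164.74 × 0% = $0.00.
Line 3 (9418.92.74, Narar, 1,348 units, $209,789.24):
Base rate for 9418.92.74 is 8%.
Additional duty on 9418.92.74 from Narar: +32.5%. Applied ad valorem rate: 8% + 32.5% = 40.5%.
Duty = $209,789.24 × 40.5% = $84,964.64.
Line 4 (7951.81.78, Ravica, 2,866 kg, $706,698.28):
Base rate for 7951.81.78 is 2.5%.
Duty = $706,698.28 × 2.5% = $17,667.46.
Total = $16,848.00 + $0.00 + $84,964.64 + $17,667.46 = $119,480.10.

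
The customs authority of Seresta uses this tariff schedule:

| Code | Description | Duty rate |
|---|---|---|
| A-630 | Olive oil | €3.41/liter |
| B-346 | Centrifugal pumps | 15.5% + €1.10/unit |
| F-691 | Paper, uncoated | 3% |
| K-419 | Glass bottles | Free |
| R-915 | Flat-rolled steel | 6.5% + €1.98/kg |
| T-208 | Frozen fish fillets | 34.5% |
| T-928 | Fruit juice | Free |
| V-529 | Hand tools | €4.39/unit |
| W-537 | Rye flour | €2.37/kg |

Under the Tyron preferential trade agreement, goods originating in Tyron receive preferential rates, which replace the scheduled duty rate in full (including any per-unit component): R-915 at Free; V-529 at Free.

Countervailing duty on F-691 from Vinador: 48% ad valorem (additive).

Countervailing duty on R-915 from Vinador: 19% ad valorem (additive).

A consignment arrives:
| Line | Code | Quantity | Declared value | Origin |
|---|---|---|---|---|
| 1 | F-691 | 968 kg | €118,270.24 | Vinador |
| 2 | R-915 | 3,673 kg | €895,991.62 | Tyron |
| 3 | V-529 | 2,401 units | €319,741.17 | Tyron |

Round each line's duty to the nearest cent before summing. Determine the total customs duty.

€60,317.82

Line 1 (F-691, Vinador, 968 kg, €118,270.24):
Base rate for F-691 is 3%.
Additional duty on F-691 from Vinador: +48%. Applied ad valorem rate: 3% + 48% = 51%.
Duty = €118,270.24 × 51% = €60,317.82.
Line 2 (R-915, Tyron, 3,673 kg, €895,991.62):
Base rate for R-915 is 6.5% + €1.98/kg.
Origin Tyron qualifies under the Seresta–Tyron agreement and R-915 is covered: preferential rate Free applies instead.
The additional-duty order on R-915 targets Vinador, not Tyron; it does not apply.
Duty = €895,991.62 × 0% = €0.00.
Line 3 (V-529, Tyron, 2,401 units, €319,741.17):
Base rate for V-529 is €4.39/unit.
Origin Tyron qualifies under the Seresta–Tyron agreement and V-529 is covered: preferential rate Free applies instead.
Duty = €319,741.17 × 0% = €0.00.
Total = €60,317.82 + €0.00 + €0.00 = €60,317.82.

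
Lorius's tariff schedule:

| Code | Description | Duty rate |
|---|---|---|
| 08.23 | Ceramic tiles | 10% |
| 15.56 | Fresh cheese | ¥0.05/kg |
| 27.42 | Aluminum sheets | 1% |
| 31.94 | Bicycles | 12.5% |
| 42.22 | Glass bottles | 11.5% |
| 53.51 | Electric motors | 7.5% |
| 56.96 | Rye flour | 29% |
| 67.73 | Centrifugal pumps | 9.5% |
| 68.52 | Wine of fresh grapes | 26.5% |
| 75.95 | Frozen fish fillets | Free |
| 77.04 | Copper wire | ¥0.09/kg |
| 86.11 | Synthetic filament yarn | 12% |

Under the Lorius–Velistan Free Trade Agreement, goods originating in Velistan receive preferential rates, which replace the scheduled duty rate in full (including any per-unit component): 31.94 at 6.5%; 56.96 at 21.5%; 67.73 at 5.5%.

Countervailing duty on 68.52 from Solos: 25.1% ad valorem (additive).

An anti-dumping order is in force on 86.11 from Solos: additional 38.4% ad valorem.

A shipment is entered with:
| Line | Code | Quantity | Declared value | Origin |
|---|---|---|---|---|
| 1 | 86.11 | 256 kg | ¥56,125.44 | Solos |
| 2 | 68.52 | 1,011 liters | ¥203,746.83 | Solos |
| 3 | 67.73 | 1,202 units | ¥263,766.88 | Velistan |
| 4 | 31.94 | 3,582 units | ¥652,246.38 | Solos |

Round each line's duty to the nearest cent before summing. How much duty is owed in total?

Line 1 (86.11, Solos, 256 kg, ¥56,125.44):
Base rate for 86.11 is 12%.
Additional duty on 86.11 from Solos: +38.4%. Applied ad valorem rate: 12% + 38.4% = 50.4%.
Duty = ¥56,125.44 × 50.4% = ¥28,287.22.
Line 2 (68.52, Solos, 1,011 liters, ¥203,746.83):
Base rate for 68.52 is 26.5%.
Additional duty on 68.52 from Solos: +25.1%. Applied ad valorem rate: 26.5% + 25.1% = 51.6%.
Duty = ¥203,746.83 × 51.6% = ¥105,133.36.
Line 3 (67.73, Velistan, 1,202 units, ¥263,766.88):
Base rate for 67.73 is 9.5%.
Origin Velistan qualifies under the Lorius–Velistan agreement and 67.73 is covered: preferential rate 5.5% applies instead.
Duty = ¥263,766.88 × 5.5% = ¥14,507.18.
Line 4 (31.94, Solos, 3,582 units, ¥652,246.38):
Base rate for 31.94 is 12.5%.
31.94 has an FTA preferential rate, but origin Solos is not Velistan; base rate stands.
Duty = ¥652,246.38 × 12.5% = ¥81,530.80.
Total = ¥28,287.22 + ¥105,133.36 + ¥14,507.18 + ¥81,530.80 = ¥229,458.56.

¥229,458.56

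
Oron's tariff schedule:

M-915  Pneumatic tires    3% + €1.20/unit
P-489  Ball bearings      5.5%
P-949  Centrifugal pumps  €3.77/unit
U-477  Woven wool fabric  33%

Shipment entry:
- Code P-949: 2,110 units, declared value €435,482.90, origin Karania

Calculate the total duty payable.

€7,954.70

Line 1 (P-949, Karania, 2,110 units, €435,482.90):
Base rate for P-949 is €3.77/unit.
Duty = 2,110 × €3.77 = €7,954.70.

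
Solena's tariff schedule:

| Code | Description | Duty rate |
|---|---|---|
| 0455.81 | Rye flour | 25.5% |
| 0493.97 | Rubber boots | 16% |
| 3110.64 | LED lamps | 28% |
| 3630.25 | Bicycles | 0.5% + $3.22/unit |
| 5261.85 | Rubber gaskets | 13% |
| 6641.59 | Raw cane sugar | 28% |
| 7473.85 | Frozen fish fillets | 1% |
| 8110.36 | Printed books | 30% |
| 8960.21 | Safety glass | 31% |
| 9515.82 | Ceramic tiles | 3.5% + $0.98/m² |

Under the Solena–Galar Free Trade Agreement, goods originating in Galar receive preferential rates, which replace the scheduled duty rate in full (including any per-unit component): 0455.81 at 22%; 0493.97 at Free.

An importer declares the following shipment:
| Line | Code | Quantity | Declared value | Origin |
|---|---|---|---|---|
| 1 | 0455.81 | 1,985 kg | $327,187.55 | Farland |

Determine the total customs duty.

Line 1 (0455.81, Farland, 1,985 kg, $327,187.55):
Base rate for 0455.81 is 25.5%.
0455.81 has an FTA preferential rate, but origin Farland is not Galar; base rate stands.
Duty = $327,187.55 × 25.5% = $83,432.83.

$83,432.83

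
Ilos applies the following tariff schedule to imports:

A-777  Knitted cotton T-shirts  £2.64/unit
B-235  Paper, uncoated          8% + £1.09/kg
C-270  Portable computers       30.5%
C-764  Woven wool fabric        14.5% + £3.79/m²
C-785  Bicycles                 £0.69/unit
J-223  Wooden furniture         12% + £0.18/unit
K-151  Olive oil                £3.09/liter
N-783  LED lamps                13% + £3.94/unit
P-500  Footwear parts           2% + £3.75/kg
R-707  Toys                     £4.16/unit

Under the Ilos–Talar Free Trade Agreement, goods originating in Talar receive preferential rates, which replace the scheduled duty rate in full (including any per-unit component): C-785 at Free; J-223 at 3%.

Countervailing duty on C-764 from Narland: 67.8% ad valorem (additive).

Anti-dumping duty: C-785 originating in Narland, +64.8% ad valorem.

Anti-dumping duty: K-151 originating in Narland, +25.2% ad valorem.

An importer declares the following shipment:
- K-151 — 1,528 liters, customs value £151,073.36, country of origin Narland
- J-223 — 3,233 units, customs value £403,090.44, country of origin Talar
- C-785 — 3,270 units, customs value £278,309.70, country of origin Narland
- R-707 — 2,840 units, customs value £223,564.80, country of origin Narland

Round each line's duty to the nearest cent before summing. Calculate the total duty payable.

£249,300.11

Line 1 (K-151, Narland, 1,528 liters, £151,073.36):
Base rate for K-151 is £3.09/liter.
Additional duty on K-151 from Narland: +25.2% ad valorem. Applied ad valorem rate = 25.2%.
Duty = £151,073.36 × 25.2% + 1,528 × £3.09 = £42,792.01.
Line 2 (J-223, Talar, 3,233 units, £403,090.44):
Base rate for J-223 is 12% + £0.18/unit.
Origin Talar qualifies under the Ilos–Talar agreement and J-223 is covered: preferential rate 3% applies instead.
Duty = £403,090.44 × 3% = £12,092.71.
Line 3 (C-785, Narland, 3,270 units, £278,309.70):
Base rate for C-785 is £0.69/unit.
C-785 has an FTA preferential rate, but origin Narland is not Talar; base rate stands.
Additional duty on C-785 from Narland: +64.8% ad valorem. Applied ad valorem rate = 64.8%.
Duty = £278,309.70 × 64.8% + 3,270 × £0.69 = £182,600.99.
Line 4 (R-707, Narland, 2,840 units, £223,564.80):
Base rate for R-707 is £4.16/unit.
Duty = 2,840 × £4.16 = £11,814.40.
Total = £42,792.01 + £12,092.71 + £182,600.99 + £11,814.40 = £249,300.11.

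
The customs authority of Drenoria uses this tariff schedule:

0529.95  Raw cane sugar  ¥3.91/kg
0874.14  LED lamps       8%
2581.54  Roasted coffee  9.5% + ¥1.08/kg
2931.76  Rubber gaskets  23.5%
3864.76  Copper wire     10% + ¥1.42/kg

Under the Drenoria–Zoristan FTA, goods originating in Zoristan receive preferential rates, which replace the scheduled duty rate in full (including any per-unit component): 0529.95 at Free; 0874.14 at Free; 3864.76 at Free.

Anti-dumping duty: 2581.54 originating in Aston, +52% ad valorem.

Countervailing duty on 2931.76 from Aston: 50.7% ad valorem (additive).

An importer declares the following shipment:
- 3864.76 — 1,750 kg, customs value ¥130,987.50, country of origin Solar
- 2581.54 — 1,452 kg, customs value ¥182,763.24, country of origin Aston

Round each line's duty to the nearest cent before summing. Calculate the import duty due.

¥129,551.30

Line 1 (3864.76, Solar, 1,750 kg, ¥130,987.50):
Base rate for 3864.76 is 10% + ¥1.42/kg.
3864.76 has an FTA preferential rate, but origin Solar is not Zoristan; base rate stands.
Duty = ¥130,987.50 × 10% + 1,750 × ¥1.42 = ¥15,583.75.
Line 2 (2581.54, Aston, 1,452 kg, ¥182,763.24):
Base rate for 2581.54 is 9.5% + ¥1.08/kg.
Additional duty on 2581.54 from Aston: +52%. Applied ad valorem rate: 9.5% + 52% = 61.5%.
Duty = ¥182,763.24 × 61.5% + 1,452 × ¥1.08 = ¥113,967.55.
Total = ¥15,583.75 + ¥113,967.55 = ¥129,551.30.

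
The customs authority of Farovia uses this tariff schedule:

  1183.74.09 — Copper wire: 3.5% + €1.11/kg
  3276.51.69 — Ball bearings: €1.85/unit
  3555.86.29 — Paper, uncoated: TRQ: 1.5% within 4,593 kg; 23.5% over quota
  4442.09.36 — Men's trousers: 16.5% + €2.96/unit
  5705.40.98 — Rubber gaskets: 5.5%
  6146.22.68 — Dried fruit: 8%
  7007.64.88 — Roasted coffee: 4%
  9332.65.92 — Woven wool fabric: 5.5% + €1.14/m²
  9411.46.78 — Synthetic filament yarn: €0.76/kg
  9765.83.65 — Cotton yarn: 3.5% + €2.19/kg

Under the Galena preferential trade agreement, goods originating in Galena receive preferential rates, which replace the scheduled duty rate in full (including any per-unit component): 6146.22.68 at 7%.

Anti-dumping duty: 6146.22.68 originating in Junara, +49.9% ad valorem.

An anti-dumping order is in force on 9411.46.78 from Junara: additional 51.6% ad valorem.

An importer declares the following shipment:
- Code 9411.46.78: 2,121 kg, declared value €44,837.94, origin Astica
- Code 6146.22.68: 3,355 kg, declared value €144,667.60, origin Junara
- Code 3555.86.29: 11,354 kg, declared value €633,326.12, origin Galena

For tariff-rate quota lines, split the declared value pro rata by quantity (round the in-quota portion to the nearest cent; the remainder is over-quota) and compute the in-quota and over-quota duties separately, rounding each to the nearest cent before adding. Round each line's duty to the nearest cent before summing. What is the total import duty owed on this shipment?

€177,842.68

Line 1 (9411.46.78, Astica, 2,121 kg, €44,837.94):
Base rate for 9411.46.78 is €0.76/kg.
The additional-duty order on 9411.46.78 targets Junara, not Astica; it does not apply.
Duty = 2,121 × €0.76 = €1,611.96.
Line 2 (6146.22.68, Junara, 3,355 kg, €144,667.60):
Base rate for 6146.22.68 is 8%.
6146.22.68 has an FTA preferential rate, but origin Junara is not Galena; base rate stands.
Additional duty on 6146.22.68 from Junara: +49.9%. Applied ad valorem rate: 8% + 49.9% = 57.9%.
Duty = €144,667.60 × 57.9% = €83,762.54.
Line 3 (3555.86.29, Galena, 11,354 kg, €633,326.12):
Code 3555.86.29 is under a tariff-rate quota (threshold 4,593 kg). In-quota: 4,593 kg at 1.5%; over-quota: 6,761 kg at 23.5%.
Pro-rata value split: in-quota = €633,326.12 × 4,593/11,354 = €256,197.54; over-quota = €633,326.12 − €256,197.54 = €377,128.58.
In-quota duty = €256,197.54 × 1.5% = €3,842.96. Over-quota duty = €377,128.58 × 23.5% = €88,625.22.
Line duty = €3,842.96 + €88,625.22 = €92,468.18.
Total = €1,611.96 + €83,762.54 + €92,468.18 = €177,842.68.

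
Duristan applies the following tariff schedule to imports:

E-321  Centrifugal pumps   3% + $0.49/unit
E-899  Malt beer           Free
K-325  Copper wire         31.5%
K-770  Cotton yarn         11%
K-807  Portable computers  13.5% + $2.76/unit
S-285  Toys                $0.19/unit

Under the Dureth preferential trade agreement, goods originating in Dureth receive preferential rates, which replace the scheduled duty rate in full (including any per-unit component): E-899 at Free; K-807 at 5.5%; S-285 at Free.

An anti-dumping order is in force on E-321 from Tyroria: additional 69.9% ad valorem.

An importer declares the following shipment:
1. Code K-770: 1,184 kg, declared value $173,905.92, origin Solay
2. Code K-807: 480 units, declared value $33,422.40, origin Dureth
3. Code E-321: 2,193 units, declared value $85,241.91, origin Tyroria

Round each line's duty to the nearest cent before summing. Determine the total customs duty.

Line 1 (K-770, Solay, 1,184 kg, $173,905.92):
Base rate for K-770 is 11%.
Duty = $173,905.92 × 11% = $19,129.65.
Line 2 (K-807, Dureth, 480 units, $33,422.40):
Base rate for K-807 is 13.5% + $2.76/unit.
Origin Dureth qualifies under the Duristan–Dureth agreement and K-807 is covered: preferential rate 5.5% applies instead.
Duty = $33,422.40 × 5.5% = $1,838.23.
Line 3 (E-321, Tyroria, 2,193 units, $85,241.91):
Base rate for E-321 is 3% + $0.49/unit.
Additional duty on E-321 from Tyroria: +69.9%. Applied ad valorem rate: 3% + 69.9% = 72.9%.
Duty = $85,241.91 × 72.9% + 2,193 × $0.49 = $63,215.92.
Total = $19,129.65 + $1,838.23 + $63,215.92 = $84,183.80.

$84,183.80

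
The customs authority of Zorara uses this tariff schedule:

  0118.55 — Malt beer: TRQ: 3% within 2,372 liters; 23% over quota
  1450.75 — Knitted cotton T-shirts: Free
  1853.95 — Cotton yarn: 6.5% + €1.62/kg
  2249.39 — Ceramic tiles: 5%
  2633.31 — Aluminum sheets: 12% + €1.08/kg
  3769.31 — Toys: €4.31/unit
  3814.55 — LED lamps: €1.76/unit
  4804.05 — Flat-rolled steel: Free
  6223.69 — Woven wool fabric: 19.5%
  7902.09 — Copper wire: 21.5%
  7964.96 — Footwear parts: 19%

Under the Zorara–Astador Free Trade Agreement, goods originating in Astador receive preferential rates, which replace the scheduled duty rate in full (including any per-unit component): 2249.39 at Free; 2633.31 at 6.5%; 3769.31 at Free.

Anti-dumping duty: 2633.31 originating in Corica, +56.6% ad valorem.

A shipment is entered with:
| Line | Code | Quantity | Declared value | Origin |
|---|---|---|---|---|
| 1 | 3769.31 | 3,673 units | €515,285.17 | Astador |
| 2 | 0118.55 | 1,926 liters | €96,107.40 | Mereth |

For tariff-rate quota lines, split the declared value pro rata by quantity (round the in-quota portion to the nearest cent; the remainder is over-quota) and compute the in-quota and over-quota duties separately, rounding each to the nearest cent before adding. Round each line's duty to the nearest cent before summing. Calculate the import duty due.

Line 1 (3769.31, Astador, 3,673 units, €515,285.17):
Base rate for 3769.31 is €4.31/unit.
Origin Astador qualifies under the Zorara–Astador agreement and 3769.31 is covered: preferential rate Free applies instead.
Duty = €515,285.17 × 0% = €0.00.
Line 2 (0118.55, Mereth, 1,926 liters, €96,107.40):
Code 0118.55 is under a tariff-rate quota (threshold 2,372 liters). Quantity 1,926 liters is within the quota, so the in-quota rate 3% applies to the full value.
Duty = €96,107.40 × 3% = €2,883.22.
Total = €0.00 + €2,883.22 = €2,883.22.

€2,883.22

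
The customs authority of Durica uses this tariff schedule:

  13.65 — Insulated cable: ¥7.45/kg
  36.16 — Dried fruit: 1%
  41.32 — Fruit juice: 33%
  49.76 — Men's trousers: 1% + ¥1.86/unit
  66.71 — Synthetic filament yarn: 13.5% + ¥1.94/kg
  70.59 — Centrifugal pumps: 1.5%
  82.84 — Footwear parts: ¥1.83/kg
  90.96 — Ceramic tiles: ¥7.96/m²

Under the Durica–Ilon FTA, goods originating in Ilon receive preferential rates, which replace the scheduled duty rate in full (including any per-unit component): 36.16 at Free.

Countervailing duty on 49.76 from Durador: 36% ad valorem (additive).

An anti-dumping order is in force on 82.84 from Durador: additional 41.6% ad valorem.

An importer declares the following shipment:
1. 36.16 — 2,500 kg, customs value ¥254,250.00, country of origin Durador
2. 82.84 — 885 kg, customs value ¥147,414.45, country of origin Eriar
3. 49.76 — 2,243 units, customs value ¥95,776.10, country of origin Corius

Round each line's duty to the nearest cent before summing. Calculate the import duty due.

¥9,291.79

Line 1 (36.16, Durador, 2,500 kg, ¥254,250.00):
Base rate for 36.16 is 1%.
36.16 has an FTA preferential rate, but origin Durador is not Ilon; base rate stands.
Duty = ¥254,250.00 × 1% = ¥2,542.50.
Line 2 (82.84, Eriar, 885 kg, ¥147,414.45):
Base rate for 82.84 is ¥1.83/kg.
The additional-duty order on 82.84 targets Durador, not Eriar; it does not apply.
Duty = 885 × ¥1.83 = ¥1,619.55.
Line 3 (49.76, Corius, 2,243 units, ¥95,776.10):
Base rate for 49.76 is 1% + ¥1.86/unit.
The additional-duty order on 49.76 targets Durador, not Corius; it does not apply.
Duty = ¥95,776.10 × 1% + 2,243 × ¥1.86 = ¥5,129.74.
Total = ¥2,542.50 + ¥1,619.55 + ¥5,129.74 = ¥9,291.79.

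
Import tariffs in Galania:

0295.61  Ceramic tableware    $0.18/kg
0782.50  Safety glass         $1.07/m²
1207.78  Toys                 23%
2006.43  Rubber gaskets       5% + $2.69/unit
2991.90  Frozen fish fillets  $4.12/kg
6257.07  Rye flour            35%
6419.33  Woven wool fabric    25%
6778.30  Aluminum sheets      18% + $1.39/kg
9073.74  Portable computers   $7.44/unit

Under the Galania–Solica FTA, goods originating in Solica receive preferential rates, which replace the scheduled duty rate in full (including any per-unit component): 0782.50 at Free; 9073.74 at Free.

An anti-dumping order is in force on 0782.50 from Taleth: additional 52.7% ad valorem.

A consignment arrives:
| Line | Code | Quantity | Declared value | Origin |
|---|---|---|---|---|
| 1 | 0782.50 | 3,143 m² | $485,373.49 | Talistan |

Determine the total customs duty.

Line 1 (0782.50, Talistan, 3,143 m², $485,373.49):
Base rate for 0782.50 is $1.07/m².
0782.50 has an FTA preferential rate, but origin Talistan is not Solica; base rate stands.
The additional-duty order on 0782.50 targets Taleth, not Talistan; it does not apply.
Duty = 3,143 × $1.07 = $3,363.01.

$3,363.01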